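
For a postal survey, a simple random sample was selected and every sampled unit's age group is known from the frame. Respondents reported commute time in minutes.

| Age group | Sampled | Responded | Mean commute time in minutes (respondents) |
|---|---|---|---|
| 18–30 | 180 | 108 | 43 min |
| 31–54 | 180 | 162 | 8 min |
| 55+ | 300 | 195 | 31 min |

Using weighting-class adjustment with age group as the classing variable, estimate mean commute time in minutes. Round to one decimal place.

Class response rates: 18–30 108/180 = 60%, 31–54 162/180 = 90%, 55+ 195/300 = 65%.
Inverse-response-rate weighting restores each class to its sampled count, so class totals weight by n_sampled:
  18–30: 180 × 43 = 7740
  31–54: 180 × 8 = 1440
  55+: 300 × 31 = 9300
Adjusted estimate = 18,480 / 660 = 28 → 28.0.

28.0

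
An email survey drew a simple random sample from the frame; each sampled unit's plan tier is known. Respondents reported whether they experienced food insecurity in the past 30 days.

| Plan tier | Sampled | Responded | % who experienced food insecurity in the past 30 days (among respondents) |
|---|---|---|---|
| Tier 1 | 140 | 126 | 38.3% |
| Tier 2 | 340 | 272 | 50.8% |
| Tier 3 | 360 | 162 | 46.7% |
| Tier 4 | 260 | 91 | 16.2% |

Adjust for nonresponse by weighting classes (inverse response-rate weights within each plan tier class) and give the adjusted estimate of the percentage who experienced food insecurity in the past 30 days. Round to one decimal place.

Response rates by class: Tier 1 126/140 = 90%, Tier 2 272/340 = 80%, Tier 3 162/360 = 45%, Tier 4 91/260 = 35%.
With weight = n_sampled/n_responded per class, the weighted class total is n_sampled:
  Tier 1: 140 × 38.3 = 5362
  Tier 2: 340 × 50.8 = 17,272
  Tier 3: 360 × 46.7 = 16,812
  Tier 4: 260 × 16.2 = 4212
Adjusted estimate = 43,658 / 1,100 = 39.6891 → 39.7%.

39.7%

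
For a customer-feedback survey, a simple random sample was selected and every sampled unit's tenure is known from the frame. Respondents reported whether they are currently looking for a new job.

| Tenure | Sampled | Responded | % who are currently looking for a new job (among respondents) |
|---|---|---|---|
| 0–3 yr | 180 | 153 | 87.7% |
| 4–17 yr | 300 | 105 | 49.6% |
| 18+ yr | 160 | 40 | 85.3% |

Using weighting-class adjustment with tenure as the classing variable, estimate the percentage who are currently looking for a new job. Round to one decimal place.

69.2%

Class response rates: 0–3 yr 153/180 = 85%, 4–17 yr 105/300 = 35%, 18+ yr 40/160 = 25%.
With weight = n_sampled/n_responded per class, the weighted class total is n_sampled:
  0–3 yr: 180 × 87.7 = 15,786
  4–17 yr: 300 × 49.6 = 14,880
  18+ yr: 160 × 85.3 = 13,648
Adjusted estimate = 44,314 / 640 = 69.2406 → 69.2%.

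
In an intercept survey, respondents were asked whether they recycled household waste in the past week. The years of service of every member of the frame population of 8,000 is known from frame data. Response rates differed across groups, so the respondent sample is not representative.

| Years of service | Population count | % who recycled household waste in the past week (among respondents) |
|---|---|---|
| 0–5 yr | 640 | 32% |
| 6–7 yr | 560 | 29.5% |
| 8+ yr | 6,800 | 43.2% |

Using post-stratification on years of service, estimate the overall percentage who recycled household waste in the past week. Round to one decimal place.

Weight each group's respondent value by its population share:
  0–5 yr: (640/8,000) × 32 = 2.56
  6–7 yr: (560/8,000) × 29.5 = 2.065
  8+ yr: (6,800/8,000) × 43.2 = 36.72
Post-stratified estimate = 41.345 → 41.3%.

41.3%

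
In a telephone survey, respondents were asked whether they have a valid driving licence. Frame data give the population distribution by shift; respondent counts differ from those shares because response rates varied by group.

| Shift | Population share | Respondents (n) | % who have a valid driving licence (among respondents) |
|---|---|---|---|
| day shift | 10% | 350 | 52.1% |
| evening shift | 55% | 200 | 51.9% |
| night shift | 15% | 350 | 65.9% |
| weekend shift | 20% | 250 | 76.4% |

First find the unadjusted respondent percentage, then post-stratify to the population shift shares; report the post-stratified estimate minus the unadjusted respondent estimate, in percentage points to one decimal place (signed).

-2.6 percentage points

Without adjustment, the pooled respondent share is:
  (350/1150)×52.1 + (200/1150)×51.9 + (350/1150)×65.9 + (250/1150)×76.4 = 61.5478%
Post-stratifying to population shares instead:
  0.1×52.1 + 0.55×51.9 + 0.15×65.9 + 0.2×76.4 = 58.92%
Difference = 58.92 − 61.5478 = -2.6278 pp.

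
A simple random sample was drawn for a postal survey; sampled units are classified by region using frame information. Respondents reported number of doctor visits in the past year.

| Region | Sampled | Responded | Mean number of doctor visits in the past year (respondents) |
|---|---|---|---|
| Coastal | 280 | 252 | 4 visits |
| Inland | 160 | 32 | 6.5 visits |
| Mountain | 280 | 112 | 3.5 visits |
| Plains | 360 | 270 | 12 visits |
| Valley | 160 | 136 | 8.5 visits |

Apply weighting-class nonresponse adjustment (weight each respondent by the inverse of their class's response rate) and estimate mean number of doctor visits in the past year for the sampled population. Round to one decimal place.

Response rates by class: Coastal 252/280 = 90%, Inland 32/160 = 20%, Mountain 112/280 = 40%, Plains 270/360 = 75%, Valley 136/160 = 85%.
Inverse-response-rate weighting restores each class to its sampled count, so class totals weight by n_sampled:
  Coastal: 280 × 4 = 1120
  Inland: 160 × 6.5 = 1040
  Mountain: 280 × 3.5 = 980
  Plains: 360 × 12 = 4320
  Valley: 160 × 8.5 = 1360
Adjusted estimate = 8820 / 1,240 = 7.1129 → 7.1.

7.1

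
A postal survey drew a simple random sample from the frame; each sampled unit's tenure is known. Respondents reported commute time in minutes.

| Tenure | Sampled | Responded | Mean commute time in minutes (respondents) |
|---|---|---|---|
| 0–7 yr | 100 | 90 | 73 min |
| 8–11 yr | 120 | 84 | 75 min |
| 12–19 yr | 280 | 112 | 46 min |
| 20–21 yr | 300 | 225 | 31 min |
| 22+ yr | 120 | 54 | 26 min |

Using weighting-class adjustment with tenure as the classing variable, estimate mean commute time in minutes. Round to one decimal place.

45.2

Response rates by class: 0–7 yr 90/100 = 90%, 8–11 yr 84/120 = 70%, 12–19 yr 112/280 = 40%, 20–21 yr 225/300 = 75%, 22+ yr 54/120 = 45%.
Inverse-response-rate weighting restores each class to its sampled count, so class totals weight by n_sampled:
  0–7 yr: 100 × 73 = 7300
  8–11 yr: 120 × 75 = 9000
  12–19 yr: 280 × 46 = 12,880
  20–21 yr: 300 × 31 = 9300
  22+ yr: 120 × 26 = 3120
Adjusted estimate = 41,600 / 920 = 45.2174 → 45.2.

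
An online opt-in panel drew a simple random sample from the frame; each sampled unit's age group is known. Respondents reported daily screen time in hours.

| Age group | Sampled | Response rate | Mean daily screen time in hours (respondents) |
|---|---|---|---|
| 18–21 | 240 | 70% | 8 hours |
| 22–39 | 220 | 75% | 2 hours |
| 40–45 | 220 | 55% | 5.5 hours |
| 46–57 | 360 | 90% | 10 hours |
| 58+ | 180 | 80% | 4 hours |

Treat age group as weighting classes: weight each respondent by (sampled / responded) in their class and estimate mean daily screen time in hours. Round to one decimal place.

6.5

Inverse-response-rate weighting restores each class to its sampled count, so class totals weight by n_sampled:
  18–21: 240 × 8 = 1920
  22–39: 220 × 2 = 440
  40–45: 220 × 5.5 = 1210
  46–57: 360 × 10 = 3600
  58+: 180 × 4 = 720
Adjusted estimate = 7890 / 1,220 = 6.46721 → 6.5.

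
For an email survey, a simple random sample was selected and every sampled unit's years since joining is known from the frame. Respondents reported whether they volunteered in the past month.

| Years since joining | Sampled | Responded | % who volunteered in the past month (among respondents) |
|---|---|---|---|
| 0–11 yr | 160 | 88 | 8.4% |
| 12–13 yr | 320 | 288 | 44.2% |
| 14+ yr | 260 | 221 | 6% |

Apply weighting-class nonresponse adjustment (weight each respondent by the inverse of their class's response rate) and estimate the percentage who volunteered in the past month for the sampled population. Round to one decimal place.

Class response rates: 0–11 yr 88/160 = 55%, 12–13 yr 288/320 = 90%, 14+ yr 221/260 = 85%.
Weighting each respondent by the inverse class response rate inflates each class back to its sampled size, so the class weight is n_sampled:
  0–11 yr: 160 × 8.4 = 1344
  12–13 yr: 320 × 44.2 = 14,144
  14+ yr: 260 × 6 = 1560
Adjusted estimate = 17,048 / 740 = 23.0378 → 23.0%.

23.0%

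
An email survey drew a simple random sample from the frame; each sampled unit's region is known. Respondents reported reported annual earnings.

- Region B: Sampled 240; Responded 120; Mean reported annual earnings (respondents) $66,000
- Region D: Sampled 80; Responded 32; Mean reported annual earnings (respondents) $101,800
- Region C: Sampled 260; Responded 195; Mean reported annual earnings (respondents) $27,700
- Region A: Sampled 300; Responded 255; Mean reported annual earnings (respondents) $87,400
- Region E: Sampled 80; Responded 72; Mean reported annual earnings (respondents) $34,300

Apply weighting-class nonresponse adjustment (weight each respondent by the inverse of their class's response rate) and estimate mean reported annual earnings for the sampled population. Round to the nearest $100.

$62,700

Class response rates: Region B 120/240 = 50%, Region D 32/80 = 40%, Region C 195/260 = 75%, Region A 255/300 = 85%, Region E 72/80 = 90%.
Each respondent's weight = sampled/responded in their class; summing within a class gives n_sampled, so:
  Region B: 240 × 66,000 = 15,840,000
  Region D: 80 × 101,800 = 8,144,000
  Region C: 260 × 27,700 = 7,202,000
  Region A: 300 × 87,400 = 26,220,000
  Region E: 80 × 34,300 = 2,744,000
Adjusted estimate = 60,150,000 / 960 = 62656.2 → $62,700.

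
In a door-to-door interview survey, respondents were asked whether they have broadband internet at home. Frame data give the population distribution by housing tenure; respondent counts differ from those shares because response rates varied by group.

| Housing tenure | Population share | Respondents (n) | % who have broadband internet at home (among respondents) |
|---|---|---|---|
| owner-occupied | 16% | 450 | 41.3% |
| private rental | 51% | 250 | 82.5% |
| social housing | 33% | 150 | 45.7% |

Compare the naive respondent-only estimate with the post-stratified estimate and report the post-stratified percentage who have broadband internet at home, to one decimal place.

63.8%

Naive respondent-only estimate (weights = respondent counts):
  (450/850)×41.3 + (250/850)×82.5 + (150/850)×45.7 = 54.1941%
Post-stratifying to population shares instead:
  0.16×41.3 + 0.51×82.5 + 0.33×45.7 = 63.764%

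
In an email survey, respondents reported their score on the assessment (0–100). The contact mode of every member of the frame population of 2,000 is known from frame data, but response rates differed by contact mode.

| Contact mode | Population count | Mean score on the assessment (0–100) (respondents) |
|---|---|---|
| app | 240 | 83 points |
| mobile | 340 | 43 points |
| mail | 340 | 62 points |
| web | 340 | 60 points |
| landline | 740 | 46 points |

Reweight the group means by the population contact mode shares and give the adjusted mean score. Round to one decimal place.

Post-stratification weights by population share, not respondent share:
  app: (240/2,000) × 83 = 9.96
  mobile: (340/2,000) × 43 = 7.31
  mail: (340/2,000) × 62 = 10.54
  web: (340/2,000) × 60 = 10.2
  landline: (740/2,000) × 46 = 17.02
Post-stratified estimate = 55.03 → 55.0.

55.0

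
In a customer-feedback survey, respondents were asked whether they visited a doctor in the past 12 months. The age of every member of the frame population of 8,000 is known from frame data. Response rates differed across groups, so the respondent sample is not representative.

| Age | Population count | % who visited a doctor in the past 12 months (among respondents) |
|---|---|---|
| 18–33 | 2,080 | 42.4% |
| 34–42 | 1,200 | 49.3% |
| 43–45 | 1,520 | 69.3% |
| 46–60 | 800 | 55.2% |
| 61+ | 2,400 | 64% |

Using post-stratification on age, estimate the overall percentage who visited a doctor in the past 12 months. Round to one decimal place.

56.3%

Weight each group's respondent value by its population share:
  18–33: (2,080/8,000) × 42.4 = 11.024
  34–42: (1,200/8,000) × 49.3 = 7.395
  43–45: (1,520/8,000) × 69.3 = 13.167
  46–60: (800/8,000) × 55.2 = 5.52
  61+: (2,400/8,000) × 64 = 19.2
Post-stratified estimate = 56.306 → 56.3%.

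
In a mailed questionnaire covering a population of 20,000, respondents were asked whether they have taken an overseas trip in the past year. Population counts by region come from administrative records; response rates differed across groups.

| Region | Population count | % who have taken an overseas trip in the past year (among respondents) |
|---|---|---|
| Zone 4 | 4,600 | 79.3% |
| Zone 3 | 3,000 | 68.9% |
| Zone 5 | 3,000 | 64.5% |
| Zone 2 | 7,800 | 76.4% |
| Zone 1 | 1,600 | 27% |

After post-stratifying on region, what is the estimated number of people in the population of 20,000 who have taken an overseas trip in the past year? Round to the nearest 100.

Estimated count per cell = population count × respondent percentage:
  Zone 4: 4,600 × 79.3% = 3647.8
  Zone 3: 3,000 × 68.9% = 2067
  Zone 5: 3,000 × 64.5% = 1935
  Zone 2: 7,800 × 76.4% = 5959.2
  Zone 1: 1,600 × 27% = 432
Estimated total = 14,041 → 14,000.

14,000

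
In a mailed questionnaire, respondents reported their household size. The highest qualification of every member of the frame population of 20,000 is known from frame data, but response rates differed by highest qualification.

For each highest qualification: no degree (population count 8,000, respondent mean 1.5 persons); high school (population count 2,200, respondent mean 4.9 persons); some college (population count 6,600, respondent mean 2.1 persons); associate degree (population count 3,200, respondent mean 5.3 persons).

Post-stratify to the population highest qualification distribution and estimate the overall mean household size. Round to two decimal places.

Post-stratification weights by population share, not respondent share:
  no degree: (8,000/20,000) × 1.5 = 0.6
  high school: (2,200/20,000) × 4.9 = 0.539
  some college: (6,600/20,000) × 2.1 = 0.693
  associate degree: (3,200/20,000) × 5.3 = 0.848
Post-stratified estimate = 2.68 → 2.68.

2.68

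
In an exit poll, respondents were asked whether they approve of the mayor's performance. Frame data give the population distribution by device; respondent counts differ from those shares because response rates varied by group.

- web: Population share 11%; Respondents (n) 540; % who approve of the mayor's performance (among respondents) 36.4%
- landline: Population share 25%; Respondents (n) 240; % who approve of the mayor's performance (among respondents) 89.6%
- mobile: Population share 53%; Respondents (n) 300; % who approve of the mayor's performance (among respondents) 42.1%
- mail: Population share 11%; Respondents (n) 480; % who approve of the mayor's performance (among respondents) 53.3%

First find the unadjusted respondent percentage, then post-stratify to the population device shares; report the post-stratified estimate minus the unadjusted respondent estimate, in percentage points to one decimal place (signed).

Naive respondent-only estimate (weights = respondent counts):
  (540/1560)×36.4 + (240/1560)×89.6 + (300/1560)×42.1 + (480/1560)×53.3 = 50.8808%
Reweighting by population device shares:
  0.11×36.4 + 0.25×89.6 + 0.53×42.1 + 0.11×53.3 = 54.58%
Difference = 54.58 − 50.8808 = 3.6992 pp.

+3.7 percentage points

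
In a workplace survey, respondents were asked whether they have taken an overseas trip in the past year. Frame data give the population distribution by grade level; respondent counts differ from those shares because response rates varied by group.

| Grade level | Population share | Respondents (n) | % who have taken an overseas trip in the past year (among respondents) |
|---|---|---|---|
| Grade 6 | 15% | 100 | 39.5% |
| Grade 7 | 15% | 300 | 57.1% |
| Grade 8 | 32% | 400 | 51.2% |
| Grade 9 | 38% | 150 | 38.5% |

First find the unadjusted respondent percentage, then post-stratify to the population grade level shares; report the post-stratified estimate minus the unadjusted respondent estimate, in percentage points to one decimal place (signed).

-4.3 percentage points

Unadjusted (pooled respondent) estimate weights by respondent counts:
  (100/950)×39.5 + (300/950)×57.1 + (400/950)×51.2 + (150/950)×38.5 = 49.8263%
Post-stratified estimate weights by population shares:
  0.15×39.5 + 0.15×57.1 + 0.32×51.2 + 0.38×38.5 = 45.504%
Difference = 45.504 − 49.8263 = -4.3223 pp.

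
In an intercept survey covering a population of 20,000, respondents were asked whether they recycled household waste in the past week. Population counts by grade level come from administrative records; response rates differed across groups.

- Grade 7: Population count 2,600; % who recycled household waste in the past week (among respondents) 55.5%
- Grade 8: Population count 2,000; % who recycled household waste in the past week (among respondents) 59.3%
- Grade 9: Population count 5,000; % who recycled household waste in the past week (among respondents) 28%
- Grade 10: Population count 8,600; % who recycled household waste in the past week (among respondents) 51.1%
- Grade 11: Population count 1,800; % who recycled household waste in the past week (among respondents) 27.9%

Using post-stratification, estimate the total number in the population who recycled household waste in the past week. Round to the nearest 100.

8,900

Each cell contributes its population count × the respondent rate:
  Grade 7: 2,600 × 55.5% = 1443
  Grade 8: 2,000 × 59.3% = 1186
  Grade 9: 5,000 × 28% = 1400
  Grade 10: 8,600 × 51.1% = 4394.6
  Grade 11: 1,800 × 27.9% = 502.2
Estimated total = 8925.8 → 8,900.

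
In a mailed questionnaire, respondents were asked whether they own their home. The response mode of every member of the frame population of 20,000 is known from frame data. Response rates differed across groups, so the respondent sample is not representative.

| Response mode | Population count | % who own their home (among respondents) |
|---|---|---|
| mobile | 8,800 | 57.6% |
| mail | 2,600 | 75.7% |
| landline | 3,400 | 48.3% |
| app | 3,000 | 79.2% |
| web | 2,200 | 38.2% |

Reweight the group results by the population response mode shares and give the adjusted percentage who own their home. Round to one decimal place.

59.5%

Reweight to the known response mode distribution:
  mobile: (8,800/20,000) × 57.6 = 25.344
  mail: (2,600/20,000) × 75.7 = 9.841
  landline: (3,400/20,000) × 48.3 = 8.211
  app: (3,000/20,000) × 79.2 = 11.88
  web: (2,200/20,000) × 38.2 = 4.202
Post-stratified estimate = 59.478 → 59.5%.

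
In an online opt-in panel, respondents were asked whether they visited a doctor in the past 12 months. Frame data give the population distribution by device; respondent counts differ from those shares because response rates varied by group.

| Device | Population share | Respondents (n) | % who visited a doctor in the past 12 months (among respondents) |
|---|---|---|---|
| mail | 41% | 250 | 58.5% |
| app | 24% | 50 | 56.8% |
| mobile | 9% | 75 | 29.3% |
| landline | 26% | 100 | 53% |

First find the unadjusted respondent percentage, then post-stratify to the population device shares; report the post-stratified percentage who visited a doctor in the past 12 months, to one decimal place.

54.0%

Naive respondent-only estimate (weights = respondent counts):
  (250/475)×58.5 + (50/475)×56.8 + (75/475)×29.3 + (100/475)×53 = 52.5526%
Post-stratified estimate weights by population shares:
  0.41×58.5 + 0.24×56.8 + 0.09×29.3 + 0.26×53 = 54.034%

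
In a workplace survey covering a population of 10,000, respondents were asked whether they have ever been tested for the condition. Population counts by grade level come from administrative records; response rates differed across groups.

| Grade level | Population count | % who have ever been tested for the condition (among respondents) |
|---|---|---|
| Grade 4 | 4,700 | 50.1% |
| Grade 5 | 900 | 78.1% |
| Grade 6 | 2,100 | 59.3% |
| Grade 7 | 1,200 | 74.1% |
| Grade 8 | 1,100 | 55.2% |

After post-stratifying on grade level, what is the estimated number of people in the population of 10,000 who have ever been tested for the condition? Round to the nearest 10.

Estimated count per cell = population count × respondent percentage:
  Grade 4: 4,700 × 50.1% = 2354.7
  Grade 5: 900 × 78.1% = 702.9
  Grade 6: 2,100 × 59.3% = 1245.3
  Grade 7: 1,200 × 74.1% = 889.2
  Grade 8: 1,100 × 55.2% = 607.2
Estimated total = 5799.3 → 5,800.

5,800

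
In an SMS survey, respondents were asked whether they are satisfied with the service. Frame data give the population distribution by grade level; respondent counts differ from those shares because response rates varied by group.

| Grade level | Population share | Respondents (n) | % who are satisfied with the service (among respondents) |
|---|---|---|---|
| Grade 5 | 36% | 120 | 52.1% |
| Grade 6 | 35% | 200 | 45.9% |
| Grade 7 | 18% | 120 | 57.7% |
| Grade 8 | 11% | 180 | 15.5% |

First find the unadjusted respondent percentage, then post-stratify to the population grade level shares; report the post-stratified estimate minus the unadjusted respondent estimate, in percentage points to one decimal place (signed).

Unadjusted (pooled respondent) estimate weights by respondent counts:
  (120/620)×52.1 + (200/620)×45.9 + (120/620)×57.7 + (180/620)×15.5 = 40.5581%
Post-stratifying to population shares instead:
  0.36×52.1 + 0.35×45.9 + 0.18×57.7 + 0.11×15.5 = 46.912%
Difference = 46.912 − 40.5581 = 6.3539 pp.

+6.4 percentage points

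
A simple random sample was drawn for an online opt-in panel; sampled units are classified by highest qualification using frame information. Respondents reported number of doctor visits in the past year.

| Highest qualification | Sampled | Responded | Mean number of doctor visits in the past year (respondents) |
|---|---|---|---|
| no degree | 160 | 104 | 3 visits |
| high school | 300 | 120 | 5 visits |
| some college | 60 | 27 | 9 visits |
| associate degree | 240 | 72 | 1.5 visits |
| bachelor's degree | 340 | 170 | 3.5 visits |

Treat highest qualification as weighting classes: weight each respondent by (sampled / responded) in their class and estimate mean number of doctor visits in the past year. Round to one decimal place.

3.7

Response rates by class: no degree 104/160 = 65%, high school 120/300 = 40%, some college 27/60 = 45%, associate degree 72/240 = 30%, bachelor's degree 170/340 = 50%.
Weighting each respondent by the inverse class response rate inflates each class back to its sampled size, so the class weight is n_sampled:
  no degree: 160 × 3 = 480
  high school: 300 × 5 = 1500
  some college: 60 × 9 = 540
  associate degree: 240 × 1.5 = 360
  bachelor's degree: 340 × 3.5 = 1190
Adjusted estimate = 4070 / 1,100 = 3.7 → 3.7.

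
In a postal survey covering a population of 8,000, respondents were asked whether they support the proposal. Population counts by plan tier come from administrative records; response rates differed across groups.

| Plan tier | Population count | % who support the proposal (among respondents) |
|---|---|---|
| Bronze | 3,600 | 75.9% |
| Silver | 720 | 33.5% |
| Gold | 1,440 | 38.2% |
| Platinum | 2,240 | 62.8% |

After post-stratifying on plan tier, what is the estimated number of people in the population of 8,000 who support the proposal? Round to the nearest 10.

4,930

Estimated count per cell = population count × respondent percentage:
  Bronze: 3,600 × 75.9% = 2732.4
  Silver: 720 × 33.5% = 241.2
  Gold: 1,440 × 38.2% = 550.08
  Platinum: 2,240 × 62.8% = 1406.72
Estimated total = 4930.4 → 4,930.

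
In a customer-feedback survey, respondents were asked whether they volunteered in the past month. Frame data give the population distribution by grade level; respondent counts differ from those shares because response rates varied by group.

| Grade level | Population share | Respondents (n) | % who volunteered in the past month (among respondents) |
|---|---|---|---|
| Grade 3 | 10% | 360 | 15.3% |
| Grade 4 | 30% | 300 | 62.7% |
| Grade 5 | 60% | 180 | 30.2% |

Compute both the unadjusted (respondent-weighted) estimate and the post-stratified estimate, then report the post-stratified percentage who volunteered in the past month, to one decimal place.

38.5%

Naive respondent-only estimate (weights = respondent counts):
  (360/840)×15.3 + (300/840)×62.7 + (180/840)×30.2 = 35.4214%
Post-stratified estimate weights by population shares:
  0.1×15.3 + 0.3×62.7 + 0.6×30.2 = 38.46%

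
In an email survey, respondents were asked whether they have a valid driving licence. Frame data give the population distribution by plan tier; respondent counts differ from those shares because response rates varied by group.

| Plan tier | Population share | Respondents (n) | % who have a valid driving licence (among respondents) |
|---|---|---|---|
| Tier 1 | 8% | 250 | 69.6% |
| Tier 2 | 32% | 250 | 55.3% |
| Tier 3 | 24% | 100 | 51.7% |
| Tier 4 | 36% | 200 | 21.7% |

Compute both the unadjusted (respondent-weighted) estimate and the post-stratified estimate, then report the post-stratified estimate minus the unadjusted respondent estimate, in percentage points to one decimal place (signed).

-7.4 percentage points

Without adjustment, the pooled respondent share is:
  (250/800)×69.6 + (250/800)×55.3 + (100/800)×51.7 + (200/800)×21.7 = 50.9188%
Post-stratifying to population shares instead:
  0.08×69.6 + 0.32×55.3 + 0.24×51.7 + 0.36×21.7 = 43.484%
Difference = 43.484 − 50.9188 = -7.4348 pp.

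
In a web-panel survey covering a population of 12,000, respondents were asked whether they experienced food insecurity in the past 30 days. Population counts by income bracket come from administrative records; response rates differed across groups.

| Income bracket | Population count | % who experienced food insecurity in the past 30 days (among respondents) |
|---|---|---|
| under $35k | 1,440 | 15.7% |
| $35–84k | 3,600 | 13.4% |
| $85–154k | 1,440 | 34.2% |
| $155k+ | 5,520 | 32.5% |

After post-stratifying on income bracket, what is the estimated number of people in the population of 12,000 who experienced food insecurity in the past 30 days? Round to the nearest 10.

2,990

Estimated count per cell = population count × respondent percentage:
  under $35k: 1,440 × 15.7% = 226.08
  $35–84k: 3,600 × 13.4% = 482.4
  $85–154k: 1,440 × 34.2% = 492.48
  $155k+: 5,520 × 32.5% = 1794
Estimated total = 2994.96 → 2,990.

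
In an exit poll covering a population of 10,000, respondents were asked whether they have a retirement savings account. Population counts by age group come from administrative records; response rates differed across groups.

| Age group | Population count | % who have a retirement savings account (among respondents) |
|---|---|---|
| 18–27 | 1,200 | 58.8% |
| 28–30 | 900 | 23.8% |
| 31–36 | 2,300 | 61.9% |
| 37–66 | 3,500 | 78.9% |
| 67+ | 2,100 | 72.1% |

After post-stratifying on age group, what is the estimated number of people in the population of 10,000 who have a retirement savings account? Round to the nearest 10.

6,620

Each cell contributes its population count × the respondent rate:
  18–27: 1,200 × 58.8% = 705.6
  28–30: 900 × 23.8% = 214.2
  31–36: 2,300 × 61.9% = 1423.7
  37–66: 3,500 × 78.9% = 2761.5
  67+: 2,100 × 72.1% = 1514.1
Estimated total = 6619.1 → 6,620.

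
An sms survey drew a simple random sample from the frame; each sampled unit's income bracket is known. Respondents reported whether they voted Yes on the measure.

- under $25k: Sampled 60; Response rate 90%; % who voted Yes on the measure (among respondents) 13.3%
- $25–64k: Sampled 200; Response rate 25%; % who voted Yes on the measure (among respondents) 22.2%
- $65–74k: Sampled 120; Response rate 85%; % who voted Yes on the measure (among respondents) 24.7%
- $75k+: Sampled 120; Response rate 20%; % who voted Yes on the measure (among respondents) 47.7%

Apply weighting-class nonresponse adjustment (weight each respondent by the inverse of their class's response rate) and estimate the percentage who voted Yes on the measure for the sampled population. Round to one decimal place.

Weighting each respondent by the inverse class response rate inflates each class back to its sampled size, so the class weight is n_sampled:
  under $25k: 60 × 13.3 = 798
  $25–64k: 200 × 22.2 = 4440
  $65–74k: 120 × 24.7 = 2964
  $75k+: 120 × 47.7 = 5724
Adjusted estimate = 13,926 / 500 = 27.852 → 27.9%.

27.9%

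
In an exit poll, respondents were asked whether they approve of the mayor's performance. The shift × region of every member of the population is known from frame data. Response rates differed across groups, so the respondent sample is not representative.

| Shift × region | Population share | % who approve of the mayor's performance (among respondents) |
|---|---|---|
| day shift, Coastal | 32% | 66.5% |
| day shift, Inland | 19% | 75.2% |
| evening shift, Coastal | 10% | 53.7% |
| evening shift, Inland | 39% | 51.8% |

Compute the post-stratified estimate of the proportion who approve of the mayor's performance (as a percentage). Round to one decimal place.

Weight each group's respondent value by its population share:
  day shift, Coastal: 0.32 × 66.5 = 21.28
  day shift, Inland: 0.19 × 75.2 = 14.288
  evening shift, Coastal: 0.1 × 53.7 = 5.37
  evening shift, Inland: 0.39 × 51.8 = 20.202
Post-stratified estimate = 61.14 → 61.1%.

61.1%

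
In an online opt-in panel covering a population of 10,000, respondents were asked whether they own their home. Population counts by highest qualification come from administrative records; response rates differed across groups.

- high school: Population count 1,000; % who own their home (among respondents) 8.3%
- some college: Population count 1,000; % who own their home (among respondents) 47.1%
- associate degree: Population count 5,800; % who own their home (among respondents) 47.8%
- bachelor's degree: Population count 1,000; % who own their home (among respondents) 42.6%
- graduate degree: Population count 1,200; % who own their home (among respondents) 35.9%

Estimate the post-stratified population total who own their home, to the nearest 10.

Apply each group's respondent rate to its population count:
  high school: 1,000 × 8.3% = 83
  some college: 1,000 × 47.1% = 471
  associate degree: 5,800 × 47.8% = 2772.4
  bachelor's degree: 1,000 × 42.6% = 426
  graduate degree: 1,200 × 35.9% = 430.8
Estimated total = 4183.2 → 4,180.

4,180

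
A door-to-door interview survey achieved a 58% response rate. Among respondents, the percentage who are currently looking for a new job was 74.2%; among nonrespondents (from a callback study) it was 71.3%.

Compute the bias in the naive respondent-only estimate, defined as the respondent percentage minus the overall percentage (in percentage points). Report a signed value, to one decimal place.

+1.2 percentage points

Nonresponse fraction = 1 − 0.58 = 0.42.
Bias = (nonresponse fraction) × (respondent percentage − nonrespondent percentage)
     = 0.42 × (74.2 − 71.3) = 0.42 × 2.9 = 1.218.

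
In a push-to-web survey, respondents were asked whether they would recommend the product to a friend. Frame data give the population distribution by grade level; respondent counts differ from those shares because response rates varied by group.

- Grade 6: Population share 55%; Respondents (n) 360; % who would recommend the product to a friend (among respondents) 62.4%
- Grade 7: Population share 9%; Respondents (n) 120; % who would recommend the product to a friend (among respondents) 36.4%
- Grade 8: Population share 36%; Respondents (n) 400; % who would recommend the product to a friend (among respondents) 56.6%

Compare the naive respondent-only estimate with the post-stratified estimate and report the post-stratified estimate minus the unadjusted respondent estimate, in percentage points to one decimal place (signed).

+1.8 percentage points

Without adjustment, the pooled respondent share is:
  (360/880)×62.4 + (120/880)×36.4 + (400/880)×56.6 = 56.2182%
Post-stratified estimate weights by population shares:
  0.55×62.4 + 0.09×36.4 + 0.36×56.6 = 57.972%
Difference = 57.972 − 56.2182 = 1.7538 pp.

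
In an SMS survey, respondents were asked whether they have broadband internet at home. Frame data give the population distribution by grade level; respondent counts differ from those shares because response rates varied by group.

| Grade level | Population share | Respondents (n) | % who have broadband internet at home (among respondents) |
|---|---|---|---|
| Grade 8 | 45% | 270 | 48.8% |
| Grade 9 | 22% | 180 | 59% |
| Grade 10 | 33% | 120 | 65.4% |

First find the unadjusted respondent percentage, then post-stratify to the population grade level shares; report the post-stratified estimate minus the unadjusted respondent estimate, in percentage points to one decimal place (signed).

Unadjusted (pooled respondent) estimate weights by respondent counts:
  (270/570)×48.8 + (180/570)×59 + (120/570)×65.4 = 55.5158%
Reweighting by population grade level shares:
  0.45×48.8 + 0.22×59 + 0.33×65.4 = 56.522%
Difference = 56.522 − 55.5158 = 1.0062 pp.

+1.0 percentage points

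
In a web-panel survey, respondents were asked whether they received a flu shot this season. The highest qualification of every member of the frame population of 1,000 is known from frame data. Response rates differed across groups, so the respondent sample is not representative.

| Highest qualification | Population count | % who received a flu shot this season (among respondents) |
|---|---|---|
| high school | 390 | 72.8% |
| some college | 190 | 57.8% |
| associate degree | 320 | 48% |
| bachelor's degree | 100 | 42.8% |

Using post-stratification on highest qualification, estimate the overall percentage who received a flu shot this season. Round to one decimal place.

Each cell contributes population-share × respondent value:
  high school: (390/1,000) × 72.8 = 28.392
  some college: (190/1,000) × 57.8 = 10.982
  associate degree: (320/1,000) × 48 = 15.36
  bachelor's degree: (100/1,000) × 42.8 = 4.28
Post-stratified estimate = 59.014 → 59.0%.

59.0%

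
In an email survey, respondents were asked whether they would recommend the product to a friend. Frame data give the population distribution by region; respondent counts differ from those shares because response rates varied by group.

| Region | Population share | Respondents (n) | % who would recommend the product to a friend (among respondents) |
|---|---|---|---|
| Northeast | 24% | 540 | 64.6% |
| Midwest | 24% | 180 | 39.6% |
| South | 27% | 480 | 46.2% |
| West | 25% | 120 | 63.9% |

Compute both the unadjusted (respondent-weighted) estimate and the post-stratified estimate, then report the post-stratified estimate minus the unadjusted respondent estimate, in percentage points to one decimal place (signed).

-1.0 percentage points

Unadjusted (pooled respondent) estimate weights by respondent counts:
  (540/1320)×64.6 + (180/1320)×39.6 + (480/1320)×46.2 + (120/1320)×63.9 = 54.4364%
Reweighting by population region shares:
  0.24×64.6 + 0.24×39.6 + 0.27×46.2 + 0.25×63.9 = 53.457%
Difference = 53.457 − 54.4364 = -0.9794 pp.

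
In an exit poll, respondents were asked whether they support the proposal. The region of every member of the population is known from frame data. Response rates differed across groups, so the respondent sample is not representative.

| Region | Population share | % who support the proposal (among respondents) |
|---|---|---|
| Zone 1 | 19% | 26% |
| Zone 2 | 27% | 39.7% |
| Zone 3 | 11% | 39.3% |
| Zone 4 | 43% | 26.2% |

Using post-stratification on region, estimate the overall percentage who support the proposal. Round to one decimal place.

Reweight to the known region distribution:
  Zone 1: 0.19 × 26 = 4.94
  Zone 2: 0.27 × 39.7 = 10.719
  Zone 3: 0.11 × 39.3 = 4.323
  Zone 4: 0.43 × 26.2 = 11.266
Post-stratified estimate = 31.248 → 31.2%.

31.2%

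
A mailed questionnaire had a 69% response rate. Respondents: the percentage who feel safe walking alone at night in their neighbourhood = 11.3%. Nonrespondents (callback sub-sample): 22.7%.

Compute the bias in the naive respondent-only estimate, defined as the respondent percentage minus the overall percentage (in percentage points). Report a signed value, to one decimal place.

-3.5 percentage points

Nonresponse fraction = 1 − 0.69 = 0.31.
Bias = (nonresponse fraction) × (respondent percentage − nonrespondent percentage)
     = 0.31 × (11.3 − 22.7) = 0.31 × -11.4 = -3.534.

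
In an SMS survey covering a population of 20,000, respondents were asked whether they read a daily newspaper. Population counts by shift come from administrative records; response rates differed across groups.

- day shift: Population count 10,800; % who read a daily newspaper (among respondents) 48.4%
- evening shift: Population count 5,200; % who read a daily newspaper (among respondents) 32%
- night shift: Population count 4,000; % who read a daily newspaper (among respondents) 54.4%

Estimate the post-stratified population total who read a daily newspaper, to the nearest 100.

9,100

Estimated count per cell = population count × respondent percentage:
  day shift: 10,800 × 48.4% = 5227.2
  evening shift: 5,200 × 32% = 1664
  night shift: 4,000 × 54.4% = 2176
Estimated total = 9067.2 → 9,100.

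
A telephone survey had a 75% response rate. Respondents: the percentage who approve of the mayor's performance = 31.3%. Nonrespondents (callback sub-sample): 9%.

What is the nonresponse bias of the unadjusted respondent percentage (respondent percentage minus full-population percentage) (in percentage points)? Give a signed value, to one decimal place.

Nonresponse fraction = 1 − 0.75 = 0.25.
Bias = (nonresponse fraction) × (respondent percentage − nonrespondent percentage)
     = 0.25 × (31.3 − 9) = 0.25 × 22.3 = 5.575.

+5.6 percentage points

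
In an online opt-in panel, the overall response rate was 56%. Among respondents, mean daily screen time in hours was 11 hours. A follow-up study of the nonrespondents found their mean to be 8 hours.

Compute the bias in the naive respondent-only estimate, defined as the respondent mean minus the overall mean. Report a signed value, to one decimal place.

Nonresponse fraction = 1 − 0.56 = 0.44.
Bias = (nonresponse fraction) × (respondent mean − nonrespondent mean)
     = 0.44 × (11 − 8) = 0.44 × 3 = 1.32.

+1.3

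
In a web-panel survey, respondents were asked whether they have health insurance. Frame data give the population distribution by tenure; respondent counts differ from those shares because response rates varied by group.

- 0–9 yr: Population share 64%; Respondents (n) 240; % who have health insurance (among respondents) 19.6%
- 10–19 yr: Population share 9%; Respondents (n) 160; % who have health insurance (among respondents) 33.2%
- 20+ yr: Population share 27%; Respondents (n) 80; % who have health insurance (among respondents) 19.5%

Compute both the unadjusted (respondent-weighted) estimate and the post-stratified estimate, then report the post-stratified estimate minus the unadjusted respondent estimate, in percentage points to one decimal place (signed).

Without adjustment, the pooled respondent share is:
  (240/480)×19.6 + (160/480)×33.2 + (80/480)×19.5 = 24.1167%
Reweighting by population tenure shares:
  0.64×19.6 + 0.09×33.2 + 0.27×19.5 = 20.797%
Difference = 20.797 − 24.1167 = -3.3197 pp.

-3.3 percentage points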